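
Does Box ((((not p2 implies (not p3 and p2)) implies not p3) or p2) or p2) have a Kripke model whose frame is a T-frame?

Satisfiable (open branch found)

1. Box ((((not p2 implies (not p3 and p2)) implies not p3) or p2) or p2), u
2. (((not p2 implies (not p3 and p2)) implies not p3) or p2) or p2, u   [Box-rule on 1 via uRu]
3. p2, u   [or-rule on 2 (branches; this branch)]
Accessibility: uRu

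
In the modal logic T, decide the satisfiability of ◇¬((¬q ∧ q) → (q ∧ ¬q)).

1. ◇¬((¬q ∧ q) → (q ∧ ¬q)), 0
2. ¬((¬q ∧ q) → (q ∧ ¬q)), 1
3. ¬q ∧ q, 1
4. ¬(q ∧ ¬q), 1
5. ¬q, 1
6. q, 1
Accessibility: 0R0, 0R1, 1R1
Branch closes: q and ¬q both at 1.
(One branch shown.) All branches close.

Unsatisfiable (every branch closes)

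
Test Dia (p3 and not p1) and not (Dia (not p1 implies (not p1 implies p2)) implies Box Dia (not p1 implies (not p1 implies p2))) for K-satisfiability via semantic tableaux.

1. Dia (p3 and not p1) and not (Dia (not p1 implies (not p1 implies p2)) implies Box Dia (not p1 implies (not p1 implies p2))), w0
2. Dia (p3 and not p1), w0
3. not (Dia (not p1 implies (not p1 implies p2)) implies Box Dia (not p1 implies (not p1 implies p2))), w0
4. Dia (not p1 implies (not p1 implies p2)), w0
5. not Box Dia (not p1 implies (not p1 implies p2)), w0
6. p3 and not p1, w1
7. p3, w1
8. not p1, w1
9. not p1 implies (not p1 implies p2), w2
10. not p1 implies p2, w2
11. p2, w2
12. not Dia (not p1 implies (not p1 implies p2)), w3
Accessibility: w0Rw1, w0Rw2, w0Rw3

Yes, satisfiable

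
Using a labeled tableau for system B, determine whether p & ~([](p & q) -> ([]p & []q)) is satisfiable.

Unsatisfiable (every branch closes)

1. p & ~([](p & q) -> ([]p & []q)), w0
2. p, w0
3. ~([](p & q) -> ([]p & []q)), w0
4. [](p & q), w0
5. ~([]p & []q), w0
6. p & q, w0
7. q, w0
8. ~[]q, w0
9. ~q, w1
10. p & q, w1
11. p, w1
12. q, w1
Accessibility: w0Rw0, w0Rw1, w1Rw0, w1Rw1
Branch closes: q and ~q both at w1.
(One branch shown.) All branches close.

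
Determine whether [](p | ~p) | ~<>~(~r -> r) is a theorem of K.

Yes, valid

Tableau for the negation ~([](p | ~p) | ~<>~(~r -> r)):
1. ~([](p | ~p) | ~<>~(~r -> r)), u
2. ~[](p | ~p), u   [~|-rule on 1]
3. <>~(~r -> r), u   [~|-rule on 1]
4. ~(p | ~p), v   [~[]-rule on 2: fresh world v, uRv]
5. ~p, v   [~|-rule on 4]
6. p, v   [~|-rule on 4]
Accessibility: uRv
Branch closes: p and ~p both at v.
Every branch of the negation's tableau closes; the branch above is one of them.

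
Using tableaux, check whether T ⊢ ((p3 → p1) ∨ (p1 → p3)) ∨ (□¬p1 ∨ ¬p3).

Tableau for the negation ¬(((p3 → p1) ∨ (p1 → p3)) ∨ (□¬p1 ∨ ¬p3)):
1. ¬(((p3 → p1) ∨ (p1 → p3)) ∨ (□¬p1 ∨ ¬p3)), w0
2. ¬((p3 → p1) ∨ (p1 → p3)), w0   [¬∨-rule on 1]
3. ¬(□¬p1 ∨ ¬p3), w0   [¬∨-rule on 1]
4. ¬(p3 → p1), w0   [¬∨-rule on 2]
5. ¬(p1 → p3), w0   [¬∨-rule on 2]
6. ¬□¬p1, w0   [¬∨-rule on 3]
7. p3, w0   [¬∨-rule on 3]
8. ¬p1, w0   [¬→-rule on 4]
9. p1, w0   [¬→-rule on 5]
10. ¬p3, w0   [¬→-rule on 5]
Accessibility: w0Rw0
Branch closes: p1 and ¬p1 both at w0.
Every branch of the negation's tableau closes; the branch above is one of them.

Valid in T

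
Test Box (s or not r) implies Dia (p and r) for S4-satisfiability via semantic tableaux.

1. Box (s or not r) implies Dia (p and r), w0
2. Dia (p and r), w0
3. p and r, w1
4. p, w1
5. r, w1
Accessibility: w0Rw0, w0Rw1, w1Rw1

Satisfiable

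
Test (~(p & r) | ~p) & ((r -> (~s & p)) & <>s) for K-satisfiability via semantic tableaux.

1. (~(p & r) | ~p) & ((r -> (~s & p)) & <>s), w0
2. ~(p & r) | ~p, w0
3. (r -> (~s & p)) & <>s, w0
4. r -> (~s & p), w0
5. <>s, w0
6. ~p, w0
7. ~r, w0
8. s, w1
Accessibility: w0Rw1

Satisfiable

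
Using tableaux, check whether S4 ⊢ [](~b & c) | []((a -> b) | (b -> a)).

Tableau for the negation ~([](~b & c) | []((a -> b) | (b -> a))):
1. ~([](~b & c) | []((a -> b) | (b -> a))), 0
2. ~[](~b & c), 0
3. ~[]((a -> b) | (b -> a)), 0
4. ~(~b & c), 1
5. ~c, 1
6. ~((a -> b) | (b -> a)), 2
7. ~(a -> b), 2
8. ~(b -> a), 2
9. a, 2
10. ~b, 2
11. b, 2
12. ~a, 2
Accessibility: 0R0, 0R1, 0R2, 1R1, 2R2
Branch closes: b and ~b both at 2.
All branches of the negation close; one closing branch shown above.

Valid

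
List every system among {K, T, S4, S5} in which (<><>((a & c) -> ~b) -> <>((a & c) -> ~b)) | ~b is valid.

S4-tableau for the negation ~((<><>((a & c) -> ~b) -> <>((a & c) -> ~b)) | ~b):
1. ~((<><>((a & c) -> ~b) -> <>((a & c) -> ~b)) | ~b), w0
2. ~(<><>((a & c) -> ~b) -> <>((a & c) -> ~b)), w0
3. b, w0
4. <><>((a & c) -> ~b), w0
5. ~<>((a & c) -> ~b), w0
6. ~((a & c) -> ~b), w0
7. a & c, w0
8. a, w0
9. c, w0
10. <>((a & c) -> ~b), w1
11. ~((a & c) -> ~b), w1
12. a & c, w1
13. b, w1
14. a, w1
15. c, w1
16. (a & c) -> ~b, w2
17. ~((a & c) -> ~b), w2
18. a & c, w2
19. b, w2
20. a, w2
21. c, w2
22. ~(a & c), w2
23. ~c, w2
Accessibility: w0Rw0, w0Rw1, w0Rw2, w1Rw1, w1Rw2, w2Rw2
Branch closes: c and ~c both at w2.
Every branch closes (one shown): valid in S4, hence also in S5 (every theorem of S4 is a theorem of S5).
T-tableau for the negation ~((<><>((a & c) -> ~b) -> <>((a & c) -> ~b)) | ~b):
1. ~((<><>((a & c) -> ~b) -> <>((a & c) -> ~b)) | ~b), w0
2. ~(<><>((a & c) -> ~b) -> <>((a & c) -> ~b)), w0
3. b, w0
4. <><>((a & c) -> ~b), w0
5. ~<>((a & c) -> ~b), w0
6. ~((a & c) -> ~b), w0
7. a & c, w0
8. a, w0
9. c, w0
10. <>((a & c) -> ~b), w1
11. ~((a & c) -> ~b), w1
12. a & c, w1
13. b, w1
14. a, w1
15. c, w1
16. (a & c) -> ~b, w2
17. ~b, w2
Accessibility: w0Rw0, w0Rw1, w1Rw1, w1Rw2, w2Rw2
Complete open branch: countermodel on a T-frame, so not valid in T, nor in K (the same frame is also a K-frame).

S4, S5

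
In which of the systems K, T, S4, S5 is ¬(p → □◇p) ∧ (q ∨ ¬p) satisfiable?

S4-tableau for the formula:
1. ¬(p → □◇p) ∧ (q ∨ ¬p), 0
2. ¬(p → □◇p), 0
3. q ∨ ¬p, 0
4. p, 0
5. ¬□◇p, 0
6. q, 0
7. ¬◇p, 1
8. ¬p, 1
Accessibility: 0R0, 0R1, 1R1
Complete open branch: satisfiable in S4, hence also in K, T (this S4-model is also a K-model and a T-model).
S5-tableau for the formula:
1. ¬(p → □◇p) ∧ (q ∨ ¬p), 0
2. ¬(p → □◇p), 0
3. q ∨ ¬p, 0
4. p, 0
5. ¬□◇p, 0
6. q, 0
7. ¬◇p, 1
8. ¬p, 0
Accessibility: 0R0, 0R1, 1R0, 1R1
Branch closes: p and ¬p both at 0.
Every branch closes (one shown): unsatisfiable in S5.

K, T, S4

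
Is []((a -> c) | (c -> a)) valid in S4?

Tableau for the negation ~[]((a -> c) | (c -> a)):
1. ~[]((a -> c) | (c -> a)), 0
2. ~((a -> c) | (c -> a)), 1
3. ~(a -> c), 1
4. ~(c -> a), 1
5. a, 1
6. ~c, 1
7. c, 1
8. ~a, 1
Accessibility: 0R0, 0R1, 1R1
Branch closes: c and ~c both at 1.
Every branch of the negation's tableau closes; the branch above is one of them.

Valid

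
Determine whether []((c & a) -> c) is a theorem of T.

Yes, valid

Tableau for the negation ~[]((c & a) -> c):
1. ~[]((c & a) -> c), u
2. ~((c & a) -> c), v
3. c & a, v
4. ~c, v
5. c, v
6. a, v
Accessibility: uRu, uRv, vRv
Branch closes: c and ~c both at v.
All branches of the negation close; one closing branch shown above.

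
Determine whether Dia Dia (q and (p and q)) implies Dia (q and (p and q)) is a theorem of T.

Tableau for the negation not (Dia Dia (q and (p and q)) implies Dia (q and (p and q))):
1. not (Dia Dia (q and (p and q)) implies Dia (q and (p and q))), u
2. Dia Dia (q and (p and q)), u   [neg-implies-rule on 1]
3. not Dia (q and (p and q)), u   [neg-implies-rule on 1]
4. not (q and (p and q)), u   [neg-Dia-rule on 3 via uRu]
5. not (p and q), u   [neg-and-rule on 4 (branches; this branch)]
6. not q, u   [neg-and-rule on 5 (branches; this branch)]
7. Dia (q and (p and q)), v   [Dia-rule on 2: fresh world v, uRv]
8. not (q and (p and q)), v   [neg-Dia-rule on 3 via uRv]
9. not (p and q), v   [neg-and-rule on 8 (branches; this branch)]
10. not q, v   [neg-and-rule on 9 (branches; this branch)]
11. q and (p and q), w   [Dia-rule on 7: fresh world w, vRw]
12. q, w   [and-rule on 11]
13. p and q, w   [and-rule on 11]
14. p, w   [and-rule on 13]
Accessibility: uRu, uRv, vRv, vRw, wRw
The negation has an open branch (countermodel exists).

Invalid (countermodel exists)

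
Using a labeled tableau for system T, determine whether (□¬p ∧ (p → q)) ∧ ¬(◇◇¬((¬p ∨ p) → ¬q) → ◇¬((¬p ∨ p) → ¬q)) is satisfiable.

1. (□¬p ∧ (p → q)) ∧ ¬(◇◇¬((¬p ∨ p) → ¬q) → ◇¬((¬p ∨ p) → ¬q)), 0
2. □¬p ∧ (p → q), 0   [∧-rule on 1]
3. ¬(◇◇¬((¬p ∨ p) → ¬q) → ◇¬((¬p ∨ p) → ¬q)), 0   [∧-rule on 1]
4. □¬p, 0   [∧-rule on 2]
5. p → q, 0   [∧-rule on 2]
6. ◇◇¬((¬p ∨ p) → ¬q), 0   [¬→-rule on 3]
7. ¬◇¬((¬p ∨ p) → ¬q), 0   [¬→-rule on 3]
8. ¬p, 0   [□-rule on 4 via 0R0]
9. (¬p ∨ p) → ¬q, 0   [¬◇-rule on 7 via 0R0]
10. ¬q, 0   [→-rule on 9 (branches; this branch)]
11. ◇¬((¬p ∨ p) → ¬q), 1   [◇-rule on 6: fresh world 1, 0R1]
12. ¬p, 1   [□-rule on 4 via 0R1]
13. (¬p ∨ p) → ¬q, 1   [¬◇-rule on 7 via 0R1]
14. ¬q, 1   [→-rule on 13 (branches; this branch)]
15. ¬((¬p ∨ p) → ¬q), 2   [◇-rule on 11: fresh world 2, 1R2]
16. ¬p ∨ p, 2   [¬→-rule on 15]
17. q, 2   [¬→-rule on 15]
18. p, 2   [∨-rule on 16 (branches; this branch)]
Accessibility: 0R0, 0R1, 1R1, 1R2, 2R2

Yes, satisfiable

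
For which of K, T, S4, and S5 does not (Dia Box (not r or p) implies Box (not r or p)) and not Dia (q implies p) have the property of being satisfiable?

S4-tableau for the formula:
1. not (Dia Box (not r or p) implies Box (not r or p)) and not Dia (q implies p), 0
2. not (Dia Box (not r or p) implies Box (not r or p)), 0
3. not Dia (q implies p), 0
4. Dia Box (not r or p), 0
5. not Box (not r or p), 0
6. not (q implies p), 0
7. q, 0
8. not p, 0
9. Box (not r or p), 1
10. not (q implies p), 1
11. q, 1
12. not p, 1
13. not r or p, 1
14. not r, 1
15. not (not r or p), 2
16. r, 2
17. not p, 2
18. not (q implies p), 2
19. q, 2
Accessibility: 0R0, 0R1, 0R2, 1R1, 2R2
Complete open branch: satisfiable in S4, hence also in K, T (this S4-model is also a K-model and a T-model).
S5-tableau for the formula:
1. not (Dia Box (not r or p) implies Box (not r or p)) and not Dia (q implies p), 0
2. not (Dia Box (not r or p) implies Box (not r or p)), 0
3. not Dia (q implies p), 0
4. Dia Box (not r or p), 0
5. not Box (not r or p), 0
6. not (q implies p), 0
7. q, 0
8. not p, 0
9. Box (not r or p), 1
10. not (q implies p), 1
11. q, 1
12. not p, 1
13. not r or p, 0
14. not r or p, 1
15. not r, 0
16. not r, 1
17. not (not r or p), 2
18. r, 2
19. not p, 2
20. not (q implies p), 2
21. q, 2
22. not r or p, 2
23. p, 2
Accessibility: 0R0, 0R1, 0R2, 1R0, 1R1, 1R2, 2R0, 2R1, 2R2
Branch closes: p and not p both at 2.
Every branch closes (one shown): unsatisfiable in S5.

K, T, S4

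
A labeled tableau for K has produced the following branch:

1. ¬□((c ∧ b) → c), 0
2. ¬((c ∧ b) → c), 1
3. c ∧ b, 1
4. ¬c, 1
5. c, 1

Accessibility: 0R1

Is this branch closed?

Both c and ¬c appear at 1.

Closed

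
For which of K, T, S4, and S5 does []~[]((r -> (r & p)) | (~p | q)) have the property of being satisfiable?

K

K-tableau for the formula:
1. []~[]((r -> (r & p)) | (~p | q)), u
Complete open branch: satisfiable in K.
T-tableau for the formula:
1. []~[]((r -> (r & p)) | (~p | q)), u
2. ~[]((r -> (r & p)) | (~p | q)), u
3. ~((r -> (r & p)) | (~p | q)), v
4. ~(r -> (r & p)), v
5. ~(~p | q), v
6. r, v
7. ~(r & p), v
8. p, v
9. ~q, v
10. ~[]((r -> (r & p)) | (~p | q)), v
11. ~p, v
Accessibility: uRu, uRv, vRv
Branch closes: p and ~p both at v.
Every branch closes (one shown): unsatisfiable in T, hence also in S4, S5 (every S4/S5-frame is a T-frame).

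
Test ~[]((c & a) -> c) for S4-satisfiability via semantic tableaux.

1. ~[]((c & a) -> c), w0
2. ~((c & a) -> c), w1   [~[]-rule on 1: fresh world w1, w0Rw1]
3. c & a, w1   [~->-rule on 2]
4. ~c, w1   [~->-rule on 2]
5. c, w1   [&-rule on 3]
6. a, w1   [&-rule on 3]
Accessibility: w0Rw0, w0Rw1, w1Rw1
Branch closes: c and ~c both at w1.
All branches of the tableau close; one closing branch shown above.

No, unsatisfiable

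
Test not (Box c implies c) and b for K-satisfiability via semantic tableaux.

1. not (Box c implies c) and b, u
2. not (Box c implies c), u
3. b, u
4. Box c, u
5. not c, u

Satisfiable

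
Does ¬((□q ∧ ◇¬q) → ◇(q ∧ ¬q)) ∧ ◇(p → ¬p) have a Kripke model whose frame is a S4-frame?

1. ¬((□q ∧ ◇¬q) → ◇(q ∧ ¬q)) ∧ ◇(p → ¬p), u
2. ¬((□q ∧ ◇¬q) → ◇(q ∧ ¬q)), u
3. ◇(p → ¬p), u
4. □q ∧ ◇¬q, u
5. ¬◇(q ∧ ¬q), u
6. □q, u
7. ◇¬q, u
8. ¬(q ∧ ¬q), u
9. q, u
10. p → ¬p, v
11. ¬(q ∧ ¬q), v
12. q, v
13. ¬p, v
14. ¬q, w
15. ¬(q ∧ ¬q), w
16. q, w
Accessibility: uRu, uRv, uRw, vRv, wRw
Branch closes: q and ¬q both at w.
Every branch closes; the branch above is one of them.

No, unsatisfiable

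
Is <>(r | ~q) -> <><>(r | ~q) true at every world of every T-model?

Valid

Tableau for the negation ~(<>(r | ~q) -> <><>(r | ~q)):
1. ~(<>(r | ~q) -> <><>(r | ~q)), u
2. <>(r | ~q), u
3. ~<><>(r | ~q), u
4. ~<>(r | ~q), u
5. ~(r | ~q), u
6. ~r, u
7. q, u
8. r | ~q, v
9. ~<>(r | ~q), v
10. ~(r | ~q), v
11. ~r, v
12. q, v
13. ~q, v
Accessibility: uRu, uRv, vRv
Branch closes: q and ~q both at v.
Every branch of the negation's tableau closes; the branch above is one of them.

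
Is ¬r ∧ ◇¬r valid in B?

Invalid (countermodel exists)

Tableau for the negation ¬(¬r ∧ ◇¬r):
1. ¬(¬r ∧ ◇¬r), w0
2. ¬◇¬r, w0   [¬∧-rule on 1 (branches; this branch)]
3. r, w0   [¬◇-rule on 2 via w0Rw0]
Accessibility: w0Rw0
The negation has an open branch (countermodel exists).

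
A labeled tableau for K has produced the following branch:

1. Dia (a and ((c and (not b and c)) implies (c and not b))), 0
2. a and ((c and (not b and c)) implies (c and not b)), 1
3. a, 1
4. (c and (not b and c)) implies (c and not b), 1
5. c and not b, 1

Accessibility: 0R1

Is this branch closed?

Open

No world carries both an atom and its negation.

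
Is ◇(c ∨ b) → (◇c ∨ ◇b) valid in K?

Valid in K

Tableau for the negation ¬(◇(c ∨ b) → (◇c ∨ ◇b)):
1. ¬(◇(c ∨ b) → (◇c ∨ ◇b)), 0
2. ◇(c ∨ b), 0
3. ¬(◇c ∨ ◇b), 0
4. ¬◇c, 0
5. ¬◇b, 0
6. c ∨ b, 1
7. ¬c, 1
8. ¬b, 1
9. b, 1
Accessibility: 0R1
Branch closes: b and ¬b both at 1.
Every branch of the negation's tableau closes; the branch above is one of them.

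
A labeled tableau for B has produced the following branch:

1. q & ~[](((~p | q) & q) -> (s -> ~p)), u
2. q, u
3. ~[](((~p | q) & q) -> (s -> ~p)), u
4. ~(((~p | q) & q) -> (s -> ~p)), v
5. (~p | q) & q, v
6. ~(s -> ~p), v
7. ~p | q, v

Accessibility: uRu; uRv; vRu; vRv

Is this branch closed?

No world carries both an atom and its negation.

Open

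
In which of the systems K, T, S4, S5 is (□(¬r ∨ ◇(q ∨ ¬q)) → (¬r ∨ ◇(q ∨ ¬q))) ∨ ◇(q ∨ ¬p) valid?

T, S4, S5

K-tableau for the negation ¬((□(¬r ∨ ◇(q ∨ ¬q)) → (¬r ∨ ◇(q ∨ ¬q))) ∨ ◇(q ∨ ¬p)):
1. ¬((□(¬r ∨ ◇(q ∨ ¬q)) → (¬r ∨ ◇(q ∨ ¬q))) ∨ ◇(q ∨ ¬p)), 0
2. ¬(□(¬r ∨ ◇(q ∨ ¬q)) → (¬r ∨ ◇(q ∨ ¬q))), 0   [¬∨-rule on 1]
3. ¬◇(q ∨ ¬p), 0   [¬∨-rule on 1]
4. □(¬r ∨ ◇(q ∨ ¬q)), 0   [¬→-rule on 2]
5. ¬(¬r ∨ ◇(q ∨ ¬q)), 0   [¬→-rule on 2]
6. r, 0   [¬∨-rule on 5]
7. ¬◇(q ∨ ¬q), 0   [¬∨-rule on 5]
Complete open branch: countermodel on a K-frame, so not valid in K.
T-tableau for the negation ¬((□(¬r ∨ ◇(q ∨ ¬q)) → (¬r ∨ ◇(q ∨ ¬q))) ∨ ◇(q ∨ ¬p)):
1. ¬((□(¬r ∨ ◇(q ∨ ¬q)) → (¬r ∨ ◇(q ∨ ¬q))) ∨ ◇(q ∨ ¬p)), 0
2. ¬(□(¬r ∨ ◇(q ∨ ¬q)) → (¬r ∨ ◇(q ∨ ¬q))), 0   [¬∨-rule on 1]
3. ¬◇(q ∨ ¬p), 0   [¬∨-rule on 1]
4. □(¬r ∨ ◇(q ∨ ¬q)), 0   [¬→-rule on 2]
5. ¬(¬r ∨ ◇(q ∨ ¬q)), 0   [¬→-rule on 2]
6. r, 0   [¬∨-rule on 5]
7. ¬◇(q ∨ ¬q), 0   [¬∨-rule on 5]
8. ¬(q ∨ ¬p), 0   [¬◇-rule on 3 via 0R0]
9. ¬q, 0   [¬∨-rule on 8]
10. p, 0   [¬∨-rule on 8]
11. ¬r ∨ ◇(q ∨ ¬q), 0   [□-rule on 4 via 0R0]
12. ¬(q ∨ ¬q), 0   [¬◇-rule on 7 via 0R0]
13. q, 0   [¬∨-rule on 12]
Accessibility: 0R0
Branch closes: q and ¬q both at 0.
Every branch closes (one shown): valid in T, hence also in S4, S5 (every theorem of T is a theorem of S4 and S5).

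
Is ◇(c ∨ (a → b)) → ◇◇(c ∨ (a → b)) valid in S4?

Valid

Tableau for the negation ¬(◇(c ∨ (a → b)) → ◇◇(c ∨ (a → b))):
1. ¬(◇(c ∨ (a → b)) → ◇◇(c ∨ (a → b))), 0
2. ◇(c ∨ (a → b)), 0   [¬→-rule on 1]
3. ¬◇◇(c ∨ (a → b)), 0   [¬→-rule on 1]
4. ¬◇(c ∨ (a → b)), 0   [¬◇-rule on 3 via 0R0]
5. ¬(c ∨ (a → b)), 0   [¬◇-rule on 4 via 0R0]
6. ¬c, 0   [¬∨-rule on 5]
7. ¬(a → b), 0   [¬∨-rule on 5]
8. a, 0   [¬→-rule on 7]
9. ¬b, 0   [¬→-rule on 7]
10. c ∨ (a → b), 1   [◇-rule on 2: fresh world 1, 0R1]
11. ¬◇(c ∨ (a → b)), 1   [¬◇-rule on 3 via 0R1]
12. ¬(c ∨ (a → b)), 1   [¬◇-rule on 4 via 0R1]
13. ¬c, 1   [¬∨-rule on 12]
14. ¬(a → b), 1   [¬∨-rule on 12]
15. a, 1   [¬→-rule on 14]
16. ¬b, 1   [¬→-rule on 14]
17. a → b, 1   [∨-rule on 10 (branches; this branch)]
18. b, 1   [→-rule on 17 (branches; this branch)]
Accessibility: 0R0, 0R1, 1R1
Branch closes: b and ¬b both at 1.
All branches of the negation close; one closing branch shown above.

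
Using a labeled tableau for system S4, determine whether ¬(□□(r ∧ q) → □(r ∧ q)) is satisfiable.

1. ¬(□□(r ∧ q) → □(r ∧ q)), u
2. □□(r ∧ q), u
3. ¬□(r ∧ q), u
4. □(r ∧ q), u
5. r ∧ q, u
6. r, u
7. q, u
8. ¬(r ∧ q), v
9. □(r ∧ q), v
10. r ∧ q, v
11. r, v
12. q, v
13. ¬q, v
Accessibility: uRu, uRv, vRv
Branch closes: q and ¬q both at v.
Every branch closes; the branch above is one of them.

Unsatisfiable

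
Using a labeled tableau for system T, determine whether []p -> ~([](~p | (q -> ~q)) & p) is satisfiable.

Satisfiable

1. []p -> ~([](~p | (q -> ~q)) & p), u
2. ~([](~p | (q -> ~q)) & p), u   [->-rule on 1 (branches; this branch)]
3. ~p, u   [~&-rule on 2 (branches; this branch)]
Accessibility: uRu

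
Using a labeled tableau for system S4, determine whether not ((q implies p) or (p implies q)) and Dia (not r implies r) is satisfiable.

1. not ((q implies p) or (p implies q)) and Dia (not r implies r), u
2. not ((q implies p) or (p implies q)), u
3. Dia (not r implies r), u
4. not (q implies p), u
5. not (p implies q), u
6. q, u
7. not p, u
8. p, u
9. not q, u
Accessibility: uRu
Branch closes: p and not p both at u.
(One branch shown.) All branches close.

No, unsatisfiable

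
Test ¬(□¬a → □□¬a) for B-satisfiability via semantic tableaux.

1. ¬(□¬a → □□¬a), w0
2. □¬a, w0
3. ¬□□¬a, w0
4. ¬a, w0
5. ¬□¬a, w1
6. ¬a, w1
7. a, w2
Accessibility: w0Rw0, w0Rw1, w1Rw0, w1Rw1, w1Rw2, w2Rw1, w2Rw2

Yes, satisfiable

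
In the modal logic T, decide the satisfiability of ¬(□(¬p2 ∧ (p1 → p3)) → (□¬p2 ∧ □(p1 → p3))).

1. ¬(□(¬p2 ∧ (p1 → p3)) → (□¬p2 ∧ □(p1 → p3))), w0
2. □(¬p2 ∧ (p1 → p3)), w0   [¬→-rule on 1]
3. ¬(□¬p2 ∧ □(p1 → p3)), w0   [¬→-rule on 1]
4. ¬p2 ∧ (p1 → p3), w0   [□-rule on 2 via w0Rw0]
5. ¬p2, w0   [∧-rule on 4]
6. p1 → p3, w0   [∧-rule on 4]
7. ¬□(p1 → p3), w0   [¬∧-rule on 3 (branches; this branch)]
8. p3, w0   [→-rule on 6 (branches; this branch)]
9. ¬(p1 → p3), w1   [¬□-rule on 7: fresh world w1, w0Rw1]
10. p1, w1   [¬→-rule on 9]
11. ¬p3, w1   [¬→-rule on 9]
12. ¬p2 ∧ (p1 → p3), w1   [□-rule on 2 via w0Rw1]
13. ¬p2, w1   [∧-rule on 12]
14. p1 → p3, w1   [∧-rule on 12]
15. p3, w1   [→-rule on 14 (branches; this branch)]
Accessibility: w0Rw0, w0Rw1, w1Rw1
Branch closes: p3 and ¬p3 both at w1.
Every branch closes; the branch above is one of them.

Unsatisfiable (every branch closes)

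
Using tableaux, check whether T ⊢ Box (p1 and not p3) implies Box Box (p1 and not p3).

Not valid

Tableau for the negation not (Box (p1 and not p3) implies Box Box (p1 and not p3)):
1. not (Box (p1 and not p3) implies Box Box (p1 and not p3)), 0
2. Box (p1 and not p3), 0   [neg-implies-rule on 1]
3. not Box Box (p1 and not p3), 0   [neg-implies-rule on 1]
4. p1 and not p3, 0   [Box-rule on 2 via 0R0]
5. p1, 0   [and-rule on 4]
6. not p3, 0   [and-rule on 4]
7. not Box (p1 and not p3), 1   [neg-Box-rule on 3: fresh world 1, 0R1]
8. p1 and not p3, 1   [Box-rule on 2 via 0R1]
9. p1, 1   [and-rule on 8]
10. not p3, 1   [and-rule on 8]
11. not (p1 and not p3), 2   [neg-Box-rule on 7: fresh world 2, 1R2]
12. p3, 2   [neg-and-rule on 11 (branches; this branch)]
Accessibility: 0R0, 0R1, 1R1, 1R2, 2R2
The negation has an open branch (countermodel exists).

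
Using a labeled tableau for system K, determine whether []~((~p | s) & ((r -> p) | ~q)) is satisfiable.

1. []~((~p | s) & ((r -> p) | ~q)), u

Satisfiable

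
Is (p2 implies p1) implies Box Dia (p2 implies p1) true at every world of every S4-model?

Not valid

Tableau for the negation not ((p2 implies p1) implies Box Dia (p2 implies p1)):
1. not ((p2 implies p1) implies Box Dia (p2 implies p1)), 0
2. p2 implies p1, 0
3. not Box Dia (p2 implies p1), 0
4. p1, 0
5. not Dia (p2 implies p1), 1
6. not (p2 implies p1), 1
7. p2, 1
8. not p1, 1
Accessibility: 0R0, 0R1, 1R1
The negation has an open branch (countermodel exists).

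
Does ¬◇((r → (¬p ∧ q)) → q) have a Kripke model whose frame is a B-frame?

Yes, satisfiable

1. ¬◇((r → (¬p ∧ q)) → q), u
2. ¬((r → (¬p ∧ q)) → q), u
3. r → (¬p ∧ q), u
4. ¬q, u
5. ¬r, u
Accessibility: uRu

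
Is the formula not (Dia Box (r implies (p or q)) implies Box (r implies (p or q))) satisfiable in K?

1. not (Dia Box (r implies (p or q)) implies Box (r implies (p or q))), 0
2. Dia Box (r implies (p or q)), 0   [neg-implies-rule on 1]
3. not Box (r implies (p or q)), 0   [neg-implies-rule on 1]
4. Box (r implies (p or q)), 1   [Dia-rule on 2: fresh world 1, 0R1]
5. not (r implies (p or q)), 2   [neg-Box-rule on 3: fresh world 2, 0R2]
6. r, 2   [neg-implies-rule on 5]
7. not (p or q), 2   [neg-implies-rule on 5]
8. not p, 2   [neg-or-rule on 7]
9. not q, 2   [neg-or-rule on 7]
Accessibility: 0R1, 0R2

Satisfiable (open branch found)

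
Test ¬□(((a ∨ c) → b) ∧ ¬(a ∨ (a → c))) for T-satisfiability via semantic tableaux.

1. ¬□(((a ∨ c) → b) ∧ ¬(a ∨ (a → c))), 0
2. ¬(((a ∨ c) → b) ∧ ¬(a ∨ (a → c))), 1
3. a ∨ (a → c), 1
4. a → c, 1
5. c, 1
Accessibility: 0R0, 0R1, 1R1

Satisfiable (open branch found)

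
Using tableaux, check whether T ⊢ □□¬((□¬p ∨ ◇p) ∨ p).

No, not valid

Tableau for the negation ¬□□¬((□¬p ∨ ◇p) ∨ p):
1. ¬□□¬((□¬p ∨ ◇p) ∨ p), 0
2. ¬□¬((□¬p ∨ ◇p) ∨ p), 1
3. (□¬p ∨ ◇p) ∨ p, 2
4. p, 2
Accessibility: 0R0, 0R1, 1R1, 1R2, 2R2
The negation has an open branch (countermodel exists).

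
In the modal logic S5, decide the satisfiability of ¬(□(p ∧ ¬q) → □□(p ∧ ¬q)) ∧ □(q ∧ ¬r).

1. ¬(□(p ∧ ¬q) → □□(p ∧ ¬q)) ∧ □(q ∧ ¬r), w0
2. ¬(□(p ∧ ¬q) → □□(p ∧ ¬q)), w0   [∧-rule on 1]
3. □(q ∧ ¬r), w0   [∧-rule on 1]
4. □(p ∧ ¬q), w0   [¬→-rule on 2]
5. ¬□□(p ∧ ¬q), w0   [¬→-rule on 2]
6. q ∧ ¬r, w0   [□-rule on 3 via w0Rw0]
7. q, w0   [∧-rule on 6]
8. ¬r, w0   [∧-rule on 6]
9. p ∧ ¬q, w0   [□-rule on 4 via w0Rw0]
10. p, w0   [∧-rule on 9]
11. ¬q, w0   [∧-rule on 9]
Accessibility: w0Rw0
Branch closes: q and ¬q both at w0.
All branches of the tableau close; one closing branch shown above.

No, unsatisfiable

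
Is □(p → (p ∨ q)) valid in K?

Tableau for the negation ¬□(p → (p ∨ q)):
1. ¬□(p → (p ∨ q)), w0
2. ¬(p → (p ∨ q)), w1   [¬□-rule on 1: fresh world w1, w0Rw1]
3. p, w1   [¬→-rule on 2]
4. ¬(p ∨ q), w1   [¬→-rule on 2]
5. ¬p, w1   [¬∨-rule on 4]
6. ¬q, w1   [¬∨-rule on 4]
Accessibility: w0Rw1
Branch closes: p and ¬p both at w1.
Every branch of the negation's tableau closes; the branch above is one of them.

Valid in K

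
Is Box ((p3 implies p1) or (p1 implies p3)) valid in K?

Valid in K

Tableau for the negation not Box ((p3 implies p1) or (p1 implies p3)):
1. not Box ((p3 implies p1) or (p1 implies p3)), 0
2. not ((p3 implies p1) or (p1 implies p3)), 1
3. not (p3 implies p1), 1
4. not (p1 implies p3), 1
5. p3, 1
6. not p1, 1
7. p1, 1
8. not p3, 1
Accessibility: 0R1
Branch closes: p1 and not p1 both at 1.
Every branch of the negation's tableau closes; the branch above is one of them.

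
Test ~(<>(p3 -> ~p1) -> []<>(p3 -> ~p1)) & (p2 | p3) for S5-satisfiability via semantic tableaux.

1. ~(<>(p3 -> ~p1) -> []<>(p3 -> ~p1)) & (p2 | p3), w0
2. ~(<>(p3 -> ~p1) -> []<>(p3 -> ~p1)), w0   [&-rule on 1]
3. p2 | p3, w0   [&-rule on 1]
4. <>(p3 -> ~p1), w0   [~->-rule on 2]
5. ~[]<>(p3 -> ~p1), w0   [~->-rule on 2]
6. p3, w0   [|-rule on 3 (branches; this branch)]
7. p3 -> ~p1, w1   [<>-rule on 4: fresh world w1, w0Rw1]
8. ~p1, w1   [->-rule on 7 (branches; this branch)]
9. ~<>(p3 -> ~p1), w2   [~[]-rule on 5: fresh world w2, w0Rw2]
10. ~(p3 -> ~p1), w0   [~<>-rule on 9 via w2Rw0]
11. p1, w0   [~->-rule on 10]
12. ~(p3 -> ~p1), w1   [~<>-rule on 9 via w2Rw1]
13. p3, w1   [~->-rule on 12]
14. p1, w1   [~->-rule on 12]
Accessibility: w0Rw0, w0Rw1, w0Rw2, w1Rw0, w1Rw1, w1Rw2, w2Rw0, w2Rw1, w2Rw2
Branch closes: p1 and ~p1 both at w1.
Every branch closes; the branch above is one of them.

Unsatisfiable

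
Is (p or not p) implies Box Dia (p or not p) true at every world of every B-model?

Valid

Tableau for the negation not ((p or not p) implies Box Dia (p or not p)):
1. not ((p or not p) implies Box Dia (p or not p)), w0
2. p or not p, w0   [neg-implies-rule on 1]
3. not Box Dia (p or not p), w0   [neg-implies-rule on 1]
4. not p, w0   [or-rule on 2 (branches; this branch)]
5. not Dia (p or not p), w1   [neg-Box-rule on 3: fresh world w1, w0Rw1]
6. not (p or not p), w0   [neg-Dia-rule on 5 via w1Rw0]
7. p, w0   [neg-or-rule on 6]
Accessibility: w0Rw0, w0Rw1, w1Rw0, w1Rw1
Branch closes: p and not p both at w0.
Every branch of the negation's tableau closes; the branch above is one of them.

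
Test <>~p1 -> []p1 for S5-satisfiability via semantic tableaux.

Satisfiable

1. <>~p1 -> []p1, 0
2. []p1, 0
3. p1, 0
Accessibility: 0R0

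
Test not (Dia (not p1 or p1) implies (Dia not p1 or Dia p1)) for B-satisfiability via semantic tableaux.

1. not (Dia (not p1 or p1) implies (Dia not p1 or Dia p1)), 0
2. Dia (not p1 or p1), 0
3. not (Dia not p1 or Dia p1), 0
4. not Dia not p1, 0
5. not Dia p1, 0
6. p1, 0
7. not p1, 0
Accessibility: 0R0
Branch closes: p1 and not p1 both at 0.
(One branch shown.) All branches close.

Unsatisfiable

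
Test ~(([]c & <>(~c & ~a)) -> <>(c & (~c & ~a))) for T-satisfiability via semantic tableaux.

1. ~(([]c & <>(~c & ~a)) -> <>(c & (~c & ~a))), w0
2. []c & <>(~c & ~a), w0   [~->-rule on 1]
3. ~<>(c & (~c & ~a)), w0   [~->-rule on 1]
4. []c, w0   [&-rule on 2]
5. <>(~c & ~a), w0   [&-rule on 2]
6. ~(c & (~c & ~a)), w0   [~<>-rule on 3 via w0Rw0]
7. c, w0   [[]-rule on 4 via w0Rw0]
8. ~(~c & ~a), w0   [~&-rule on 6 (branches; this branch)]
9. a, w0   [~&-rule on 8 (branches; this branch)]
10. ~c & ~a, w1   [<>-rule on 5: fresh world w1, w0Rw1]
11. ~c, w1   [&-rule on 10]
12. ~a, w1   [&-rule on 10]
13. ~(c & (~c & ~a)), w1   [~<>-rule on 3 via w0Rw1]
14. c, w1   [[]-rule on 4 via w0Rw1]
Accessibility: w0Rw0, w0Rw1, w1Rw1
Branch closes: c and ~c both at w1.
Every branch closes; the branch above is one of them.

Unsatisfiable (every branch closes)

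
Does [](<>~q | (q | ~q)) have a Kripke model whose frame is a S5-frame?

Yes, satisfiable

1. [](<>~q | (q | ~q)), 0
2. <>~q | (q | ~q), 0
3. q | ~q, 0
4. ~q, 0
Accessibility: 0R0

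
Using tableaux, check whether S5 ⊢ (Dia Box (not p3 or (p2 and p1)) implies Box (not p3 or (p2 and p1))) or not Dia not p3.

Tableau for the negation not ((Dia Box (not p3 or (p2 and p1)) implies Box (not p3 or (p2 and p1))) or not Dia not p3):
1. not ((Dia Box (not p3 or (p2 and p1)) implies Box (not p3 or (p2 and p1))) or not Dia not p3), w0
2. not (Dia Box (not p3 or (p2 and p1)) implies Box (not p3 or (p2 and p1))), w0   [neg-or-rule on 1]
3. Dia not p3, w0   [neg-or-rule on 1]
4. Dia Box (not p3 or (p2 and p1)), w0   [neg-implies-rule on 2]
5. not Box (not p3 or (p2 and p1)), w0   [neg-implies-rule on 2]
6. not p3, w1   [Dia-rule on 3: fresh world w1, w0Rw1]
7. Box (not p3 or (p2 and p1)), w2   [Dia-rule on 4: fresh world w2, w0Rw2]
8. not p3 or (p2 and p1), w0   [Box-rule on 7 via w2Rw0]
9. not p3 or (p2 and p1), w1   [Box-rule on 7 via w2Rw1]
10. not p3 or (p2 and p1), w2   [Box-rule on 7 via w2Rw2]
11. p2 and p1, w0   [or-rule on 8 (branches; this branch)]
12. p2, w0   [and-rule on 11]
13. p1, w0   [and-rule on 11]
14. p2 and p1, w1   [or-rule on 9 (branches; this branch)]
15. p2, w1   [and-rule on 14]
16. p1, w1   [and-rule on 14]
17. p2 and p1, w2   [or-rule on 10 (branches; this branch)]
18. p2, w2   [and-rule on 17]
19. p1, w2   [and-rule on 17]
20. not (not p3 or (p2 and p1)), w3   [neg-Box-rule on 5: fresh world w3, w0Rw3]
21. p3, w3   [neg-or-rule on 20]
22. not (p2 and p1), w3   [neg-or-rule on 20]
23. not p3 or (p2 and p1), w3   [Box-rule on 7 via w2Rw3]
24. not p1, w3   [neg-and-rule on 22 (branches; this branch)]
25. p2 and p1, w3   [or-rule on 23 (branches; this branch)]
26. p2, w3   [and-rule on 25]
27. p1, w3   [and-rule on 25]
Accessibility: w0Rw0, w0Rw1, w0Rw2, w0Rw3, w1Rw0, w1Rw1, w1Rw2, w1Rw3, w2Rw0, w2Rw1, w2Rw2, w2Rw3, w3Rw0, w3Rw1, w3Rw2, w3Rw3
Branch closes: p1 and not p1 both at w3.
Every branch of the negation's tableau closes; the branch above is one of them.

Yes, valid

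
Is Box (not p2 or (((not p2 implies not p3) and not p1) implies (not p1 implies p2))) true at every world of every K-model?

Tableau for the negation not Box (not p2 or (((not p2 implies not p3) and not p1) implies (not p1 implies p2))):
1. not Box (not p2 or (((not p2 implies not p3) and not p1) implies (not p1 implies p2))), 0
2. not (not p2 or (((not p2 implies not p3) and not p1) implies (not p1 implies p2))), 1
3. p2, 1
4. not (((not p2 implies not p3) and not p1) implies (not p1 implies p2)), 1
5. (not p2 implies not p3) and not p1, 1
6. not (not p1 implies p2), 1
7. not p2 implies not p3, 1
8. not p1, 1
9. not p2, 1
Accessibility: 0R1
Branch closes: p2 and not p2 both at 1.
All branches of the negation close; one closing branch shown above.

Valid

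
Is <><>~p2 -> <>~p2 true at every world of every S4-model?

Valid

Tableau for the negation ~(<><>~p2 -> <>~p2):
1. ~(<><>~p2 -> <>~p2), u
2. <><>~p2, u   [~->-rule on 1]
3. ~<>~p2, u   [~->-rule on 1]
4. p2, u   [~<>-rule on 3 via uRu]
5. <>~p2, v   [<>-rule on 2: fresh world v, uRv]
6. p2, v   [~<>-rule on 3 via uRv]
7. ~p2, w   [<>-rule on 5: fresh world w, vRw]
8. p2, w   [~<>-rule on 3 via uRw]
Accessibility: uRu, uRv, uRw, vRv, vRw, wRw
Branch closes: p2 and ~p2 both at w.
Every branch of the negation's tableau closes; the branch above is one of them.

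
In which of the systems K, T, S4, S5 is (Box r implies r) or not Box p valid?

T-tableau for the negation not ((Box r implies r) or not Box p):
1. not ((Box r implies r) or not Box p), w0
2. not (Box r implies r), w0
3. Box p, w0
4. Box r, w0
5. not r, w0
6. p, w0
7. r, w0
Accessibility: w0Rw0
Branch closes: r and not r both at w0.
Every branch closes (one shown): valid in T, hence also in S4, S5 (every theorem of T is a theorem of S4 and S5).
K-tableau for the negation not ((Box r implies r) or not Box p):
1. not ((Box r implies r) or not Box p), w0
2. not (Box r implies r), w0
3. Box p, w0
4. Box r, w0
5. not r, w0
Complete open branch: countermodel on a K-frame, so not valid in K.

T, S4, S5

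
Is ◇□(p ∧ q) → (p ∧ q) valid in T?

Tableau for the negation ¬(◇□(p ∧ q) → (p ∧ q)):
1. ¬(◇□(p ∧ q) → (p ∧ q)), u
2. ◇□(p ∧ q), u   [¬→-rule on 1]
3. ¬(p ∧ q), u   [¬→-rule on 1]
4. ¬q, u   [¬∧-rule on 3 (branches; this branch)]
5. □(p ∧ q), v   [◇-rule on 2: fresh world v, uRv]
6. p ∧ q, v   [□-rule on 5 via vRv]
7. p, v   [∧-rule on 6]
8. q, v   [∧-rule on 6]
Accessibility: uRu, uRv, vRv
The negation has an open branch (countermodel exists).

Invalid (countermodel exists)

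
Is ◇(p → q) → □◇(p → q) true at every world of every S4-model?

Tableau for the negation ¬(◇(p → q) → □◇(p → q)):
1. ¬(◇(p → q) → □◇(p → q)), w0
2. ◇(p → q), w0   [¬→-rule on 1]
3. ¬□◇(p → q), w0   [¬→-rule on 1]
4. p → q, w1   [◇-rule on 2: fresh world w1, w0Rw1]
5. q, w1   [→-rule on 4 (branches; this branch)]
6. ¬◇(p → q), w2   [¬□-rule on 3: fresh world w2, w0Rw2]
7. ¬(p → q), w2   [¬◇-rule on 6 via w2Rw2]
8. p, w2   [¬→-rule on 7]
9. ¬q, w2   [¬→-rule on 7]
Accessibility: w0Rw0, w0Rw1, w0Rw2, w1Rw1, w2Rw2
The negation has an open branch (countermodel exists).

No, not valid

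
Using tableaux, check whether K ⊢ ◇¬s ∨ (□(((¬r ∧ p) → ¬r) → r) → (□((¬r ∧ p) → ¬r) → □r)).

Valid in K

Tableau for the negation ¬(◇¬s ∨ (□(((¬r ∧ p) → ¬r) → r) → (□((¬r ∧ p) → ¬r) → □r))):
1. ¬(◇¬s ∨ (□(((¬r ∧ p) → ¬r) → r) → (□((¬r ∧ p) → ¬r) → □r))), 0
2. ¬◇¬s, 0
3. ¬(□(((¬r ∧ p) → ¬r) → r) → (□((¬r ∧ p) → ¬r) → □r)), 0
4. □(((¬r ∧ p) → ¬r) → r), 0
5. ¬(□((¬r ∧ p) → ¬r) → □r), 0
6. □((¬r ∧ p) → ¬r), 0
7. ¬□r, 0
8. ¬r, 1
9. s, 1
10. ((¬r ∧ p) → ¬r) → r, 1
11. (¬r ∧ p) → ¬r, 1
12. ¬((¬r ∧ p) → ¬r), 1
13. ¬r ∧ p, 1
14. r, 1
Accessibility: 0R1
Branch closes: r and ¬r both at 1.
Every branch of the negation's tableau closes; the branch above is one of them.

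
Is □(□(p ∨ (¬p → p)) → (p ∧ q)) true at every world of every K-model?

Not valid

Tableau for the negation ¬□(□(p ∨ (¬p → p)) → (p ∧ q)):
1. ¬□(□(p ∨ (¬p → p)) → (p ∧ q)), 0
2. ¬(□(p ∨ (¬p → p)) → (p ∧ q)), 1
3. □(p ∨ (¬p → p)), 1
4. ¬(p ∧ q), 1
5. ¬q, 1
Accessibility: 0R1
The negation has an open branch (countermodel exists).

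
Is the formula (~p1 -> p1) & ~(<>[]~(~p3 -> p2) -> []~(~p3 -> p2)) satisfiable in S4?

1. (~p1 -> p1) & ~(<>[]~(~p3 -> p2) -> []~(~p3 -> p2)), w0
2. ~p1 -> p1, w0
3. ~(<>[]~(~p3 -> p2) -> []~(~p3 -> p2)), w0
4. <>[]~(~p3 -> p2), w0
5. ~[]~(~p3 -> p2), w0
6. p1, w0
7. []~(~p3 -> p2), w1
8. ~(~p3 -> p2), w1
9. ~p3, w1
10. ~p2, w1
11. ~p3 -> p2, w2
12. p2, w2
Accessibility: w0Rw0, w0Rw1, w0Rw2, w1Rw1, w2Rw2

Satisfiable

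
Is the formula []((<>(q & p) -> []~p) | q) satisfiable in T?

1. []((<>(q & p) -> []~p) | q), w0
2. (<>(q & p) -> []~p) | q, w0
3. q, w0
Accessibility: w0Rw0

Yes, satisfiable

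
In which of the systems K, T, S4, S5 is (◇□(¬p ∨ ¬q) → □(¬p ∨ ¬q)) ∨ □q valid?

S5

S5-tableau for the negation ¬((◇□(¬p ∨ ¬q) → □(¬p ∨ ¬q)) ∨ □q):
1. ¬((◇□(¬p ∨ ¬q) → □(¬p ∨ ¬q)) ∨ □q), w0
2. ¬(◇□(¬p ∨ ¬q) → □(¬p ∨ ¬q)), w0
3. ¬□q, w0
4. ◇□(¬p ∨ ¬q), w0
5. ¬□(¬p ∨ ¬q), w0
6. ¬q, w1
7. □(¬p ∨ ¬q), w2
8. ¬p ∨ ¬q, w0
9. ¬p ∨ ¬q, w1
10. ¬p ∨ ¬q, w2
11. ¬q, w0
12. ¬q, w2
13. ¬(¬p ∨ ¬q), w3
14. p, w3
15. q, w3
16. ¬p ∨ ¬q, w3
17. ¬q, w3
Accessibility: w0Rw0, w0Rw1, w0Rw2, w0Rw3, w1Rw0, w1Rw1, w1Rw2, w1Rw3, w2Rw0, w2Rw1, w2Rw2, w2Rw3, w3Rw0, w3Rw1, w3Rw2, w3Rw3
Branch closes: q and ¬q both at w3.
Every branch closes (one shown): valid in S5.
S4-tableau for the negation ¬((◇□(¬p ∨ ¬q) → □(¬p ∨ ¬q)) ∨ □q):
1. ¬((◇□(¬p ∨ ¬q) → □(¬p ∨ ¬q)) ∨ □q), w0
2. ¬(◇□(¬p ∨ ¬q) → □(¬p ∨ ¬q)), w0
3. ¬□q, w0
4. ◇□(¬p ∨ ¬q), w0
5. ¬□(¬p ∨ ¬q), w0
6. ¬q, w1
7. □(¬p ∨ ¬q), w2
8. ¬p ∨ ¬q, w2
9. ¬q, w2
10. ¬(¬p ∨ ¬q), w3
11. p, w3
12. q, w3
Accessibility: w0Rw0, w0Rw1, w0Rw2, w0Rw3, w1Rw1, w2Rw2, w3Rw3
Complete open branch: countermodel on an S4-frame, so not valid in S4, nor in K, T (the same frame is also a K-frame and a T-frame).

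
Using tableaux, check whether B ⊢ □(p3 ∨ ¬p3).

Tableau for the negation ¬□(p3 ∨ ¬p3):
1. ¬□(p3 ∨ ¬p3), w0
2. ¬(p3 ∨ ¬p3), w1
3. ¬p3, w1
4. p3, w1
Accessibility: w0Rw0, w0Rw1, w1Rw0, w1Rw1
Branch closes: p3 and ¬p3 both at w1.
Every branch of the negation's tableau closes; the branch above is one of them.

Valid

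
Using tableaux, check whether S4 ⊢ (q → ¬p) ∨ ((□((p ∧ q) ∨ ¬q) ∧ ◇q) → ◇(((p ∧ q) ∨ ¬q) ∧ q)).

Tableau for the negation ¬((q → ¬p) ∨ ((□((p ∧ q) ∨ ¬q) ∧ ◇q) → ◇(((p ∧ q) ∨ ¬q) ∧ q))):
1. ¬((q → ¬p) ∨ ((□((p ∧ q) ∨ ¬q) ∧ ◇q) → ◇(((p ∧ q) ∨ ¬q) ∧ q))), 0
2. ¬(q → ¬p), 0
3. ¬((□((p ∧ q) ∨ ¬q) ∧ ◇q) → ◇(((p ∧ q) ∨ ¬q) ∧ q)), 0
4. q, 0
5. p, 0
6. □((p ∧ q) ∨ ¬q) ∧ ◇q, 0
7. ¬◇(((p ∧ q) ∨ ¬q) ∧ q), 0
8. □((p ∧ q) ∨ ¬q), 0
9. ◇q, 0
10. ¬(((p ∧ q) ∨ ¬q) ∧ q), 0
11. (p ∧ q) ∨ ¬q, 0
12. ¬((p ∧ q) ∨ ¬q), 0
13. ¬(p ∧ q), 0
14. p ∧ q, 0
15. ¬q, 0
Accessibility: 0R0
Branch closes: q and ¬q both at 0.
All branches of the negation close; one closing branch shown above.

Valid in S4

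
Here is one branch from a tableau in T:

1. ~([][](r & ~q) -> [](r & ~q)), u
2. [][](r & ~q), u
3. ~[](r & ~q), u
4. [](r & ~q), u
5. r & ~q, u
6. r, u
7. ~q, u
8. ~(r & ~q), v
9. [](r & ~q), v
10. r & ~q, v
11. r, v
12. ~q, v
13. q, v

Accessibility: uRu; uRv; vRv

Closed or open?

Yes, closed

Both q and ~q appear at v.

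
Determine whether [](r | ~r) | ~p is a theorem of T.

Yes, valid

Tableau for the negation ~([](r | ~r) | ~p):
1. ~([](r | ~r) | ~p), 0
2. ~[](r | ~r), 0
3. p, 0
4. ~(r | ~r), 1
5. ~r, 1
6. r, 1
Accessibility: 0R0, 0R1, 1R1
Branch closes: r and ~r both at 1.
Every branch of the negation's tableau closes; the branch above is one of them.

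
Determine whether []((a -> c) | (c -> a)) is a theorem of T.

Valid

Tableau for the negation ~[]((a -> c) | (c -> a)):
1. ~[]((a -> c) | (c -> a)), w0
2. ~((a -> c) | (c -> a)), w1
3. ~(a -> c), w1
4. ~(c -> a), w1
5. a, w1
6. ~c, w1
7. c, w1
8. ~a, w1
Accessibility: w0Rw0, w0Rw1, w1Rw1
Branch closes: c and ~c both at w1.
All branches of the negation close; one closing branch shown above.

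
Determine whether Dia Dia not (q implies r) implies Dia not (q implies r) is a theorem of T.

Tableau for the negation not (Dia Dia not (q implies r) implies Dia not (q implies r)):
1. not (Dia Dia not (q implies r) implies Dia not (q implies r)), u
2. Dia Dia not (q implies r), u
3. not Dia not (q implies r), u
4. q implies r, u
5. r, u
6. Dia not (q implies r), v
7. q implies r, v
8. r, v
9. not (q implies r), w
10. q, w
11. not r, w
Accessibility: uRu, uRv, vRv, vRw, wRw
The negation has an open branch (countermodel exists).

Not valid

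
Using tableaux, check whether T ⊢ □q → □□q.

No, not valid

Tableau for the negation ¬(□q → □□q):
1. ¬(□q → □□q), w0
2. □q, w0
3. ¬□□q, w0
4. q, w0
5. ¬□q, w1
6. q, w1
7. ¬q, w2
Accessibility: w0Rw0, w0Rw1, w1Rw1, w1Rw2, w2Rw2
The negation has an open branch (countermodel exists).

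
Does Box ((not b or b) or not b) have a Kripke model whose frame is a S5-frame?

Satisfiable (open branch found)

1. Box ((not b or b) or not b), u
2. (not b or b) or not b, u   [Box-rule on 1 via uRu]
3. not b, u   [or-rule on 2 (branches; this branch)]
Accessibility: uRu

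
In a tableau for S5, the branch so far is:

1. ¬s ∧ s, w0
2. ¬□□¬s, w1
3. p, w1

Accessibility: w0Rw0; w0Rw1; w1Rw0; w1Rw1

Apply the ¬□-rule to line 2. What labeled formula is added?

a fresh world w2 with w1Rw2, and ¬□¬s at w2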